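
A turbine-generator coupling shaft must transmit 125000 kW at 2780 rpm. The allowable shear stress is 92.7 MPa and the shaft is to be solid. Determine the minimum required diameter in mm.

ω = 2π·2780/60 = 291.1 rad/s, so T = P/ω = 125000×10³ / 291.1 = 429400 N·m.
For a solid shaft τ_max = 16T/(πd³), so d = (16T/(π τ_allow))^(1/3) = (16·429400/(π·9.27×10^7))^(1/3) = 0.2868 m.

287 mm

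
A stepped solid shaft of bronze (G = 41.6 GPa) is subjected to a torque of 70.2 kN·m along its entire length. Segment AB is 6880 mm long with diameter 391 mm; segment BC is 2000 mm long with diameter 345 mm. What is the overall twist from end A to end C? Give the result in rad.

0.00749 rad

J_AB = π(0.391)⁴/32 = 2.29×10^-3 m⁴; J_BC = π(0.345)⁴/32 = 1.39×10^-3 m⁴.
θ = (T/G)·Σ L_i/J_i = (70200/41.6×10⁹)·(6.88/2.29×10^-3 + 2.00/1.39×10^-3) = 7.486×10^-3 rad.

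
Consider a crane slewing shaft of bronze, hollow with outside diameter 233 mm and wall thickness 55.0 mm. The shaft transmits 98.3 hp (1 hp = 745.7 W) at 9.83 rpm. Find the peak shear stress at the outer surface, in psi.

4510 psi

ω = 2π·9.83/60 = 1.029 rad/s, so T = P/ω = 98.3×745.7 / 1.029 = 71210 N·m.
J = π(d_o⁴ − d_i⁴)/32 = π(0.233⁴ − 0.123⁴)/32 = 2.669×10^-4 m⁴.
τ_max = T·r/J = 71210 × 0.117 / 2.669×10^-4 = 3.108×10^7 Pa.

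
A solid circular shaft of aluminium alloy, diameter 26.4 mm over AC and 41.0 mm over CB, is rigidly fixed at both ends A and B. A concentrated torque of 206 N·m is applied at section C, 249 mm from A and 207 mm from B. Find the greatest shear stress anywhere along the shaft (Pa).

1.33e7 Pa

Compatibility: T_A·a/J_AC = T_B·b/J_CB with T_A + T_B = T₀.
J_AC = 4.77×10^-8 m⁴, J_CB = 2.77×10^-7 m⁴, so T_A = T₀·(J_AC/a)/((J_AC/a)+(J_CB/b)) = 25.76 N·m, T_B = 180.2 N·m.
τ in each portion: τ_AC = 7.13×10^6 Pa, τ_CB = 1.33×10^7 Pa; maximum is in CB.
τ_max = T_CB·r/J = 180.2·0.0205/2.77×10^-7 = 1.332×10^7 Pa.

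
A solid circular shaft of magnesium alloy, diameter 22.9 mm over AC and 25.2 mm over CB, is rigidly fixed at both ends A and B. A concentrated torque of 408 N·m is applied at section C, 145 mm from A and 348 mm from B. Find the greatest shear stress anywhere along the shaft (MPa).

107 MPa

Compatibility: T_A·a/J_AC = T_B·b/J_CB with T_A + T_B = T₀.
J_AC = 2.70×10^-8 m⁴, J_CB = 3.96×10^-8 m⁴, so T_A = T₀·(J_AC/a)/((J_AC/a)+(J_CB/b)) = 253.3 N·m, T_B = 154.7 N·m.
τ in each portion: τ_AC = 1.07×10^8 Pa, τ_CB = 4.92×10^7 Pa; maximum is in AC.
τ_max = T_AC·r/J = 253.3·0.0115/2.70×10^-8 = 1.074×10^8 Pa.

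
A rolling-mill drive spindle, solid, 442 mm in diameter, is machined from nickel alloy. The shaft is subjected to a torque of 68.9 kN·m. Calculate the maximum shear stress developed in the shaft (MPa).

J = πd⁴/32 = π(0.442)⁴/32 = 3.747×10^-3 m⁴.
τ_max = T·r/J = 68900 × 0.221 / 3.747×10^-3 = 4.064×10^6 Pa.

4.06 MPa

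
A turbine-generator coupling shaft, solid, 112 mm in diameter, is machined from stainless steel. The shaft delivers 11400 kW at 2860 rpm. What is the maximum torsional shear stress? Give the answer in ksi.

20.0 ksi

ω = 2π·2860/60 = 299.5 rad/s, so T = P/ω = 11400×10³ / 299.5 = 38060 N·m.
J = πd⁴/32 = π(0.112)⁴/32 = 1.545×10^-5 m⁴.
τ_max = T·r/J = 38060 × 0.0560 / 1.545×10^-5 = 1.380×10^8 Pa.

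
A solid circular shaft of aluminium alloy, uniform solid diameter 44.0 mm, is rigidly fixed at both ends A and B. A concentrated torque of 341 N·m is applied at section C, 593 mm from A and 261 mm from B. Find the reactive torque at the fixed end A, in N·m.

With uniform GJ and both ends fixed, compatibility θ_AC = θ_CB gives T_A·a = T_B·b, together with T_A + T_B = T₀.
T_A = T₀·b/(a+b) = 341.0·261/854.0 = 104.2 N·m; T_B = 236.8 N·m.

104 N·m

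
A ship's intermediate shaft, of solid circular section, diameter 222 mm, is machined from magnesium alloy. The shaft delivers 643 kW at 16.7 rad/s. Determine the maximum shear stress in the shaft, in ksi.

2.60 ksi

ω = 16.7 rad/s, so T = P/ω = 643×10³ / 16.70 = 38500 N·m.
J = πd⁴/32 = π(0.222)⁴/32 = 2.385×10^-4 m⁴.
τ_max = T·r/J = 38500 × 0.111 / 2.385×10^-4 = 1.792×10^7 Pa.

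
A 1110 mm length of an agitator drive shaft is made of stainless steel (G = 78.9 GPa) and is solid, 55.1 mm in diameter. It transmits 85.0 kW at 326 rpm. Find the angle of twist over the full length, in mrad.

38.7 mrad

ω = 2π·326/60 = 34.14 rad/s, so T = P/ω = 85.0×10³ / 34.14 = 2490 N·m.
J = πd⁴/32 = π(0.0551)⁴/32 = 9.049×10^-7 m⁴.
θ = T·L/(G·J) = 2490 × 1.11 / (78.9×10⁹ × 9.049×10^-7) = 0.03871 rad.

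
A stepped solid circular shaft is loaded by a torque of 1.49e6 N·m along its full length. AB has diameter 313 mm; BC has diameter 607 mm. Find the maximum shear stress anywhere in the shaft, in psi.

Under the same torque, τ_max = 16T/(πd³) is largest where d is smallest — segment AB (d = 313 mm).
τ_max = 16·1.490e6/(π·(0.313)³) = 2.475×10^8 Pa.

35900 psi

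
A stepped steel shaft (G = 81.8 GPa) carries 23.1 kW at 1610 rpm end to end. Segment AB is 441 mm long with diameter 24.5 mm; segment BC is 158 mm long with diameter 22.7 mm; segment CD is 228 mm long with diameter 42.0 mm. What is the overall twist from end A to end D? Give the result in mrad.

ω = 2π·1610/60 = 168.6 rad/s, so T = P/ω = 23.1×10³ / 168.6 = 137.0 N·m.
J_AB = π(0.0245)⁴/32 = 3.54×10^-8 m⁴; J_BC = π(0.0227)⁴/32 = 2.61×10^-8 m⁴; J_CD = π(0.0420)⁴/32 = 3.05×10^-7 m⁴.
θ = (T/G)·Σ L_i/J_i = (137.0/81.8×10⁹)·(0.441/3.54×10^-8 + 0.158/2.61×10^-8 + 0.228/3.05×10^-7) = 0.03228 rad.

32.3 mrad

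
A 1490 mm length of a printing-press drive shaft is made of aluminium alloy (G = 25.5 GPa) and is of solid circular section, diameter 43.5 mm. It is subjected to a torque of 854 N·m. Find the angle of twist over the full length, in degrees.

J = πd⁴/32 = π(0.0435)⁴/32 = 3.515×10^-7 m⁴.
θ = T·L/(G·J) = 854.0 × 1.49 / (25.5×10⁹ × 3.515×10^-7) = 0.1420 rad.

8.13°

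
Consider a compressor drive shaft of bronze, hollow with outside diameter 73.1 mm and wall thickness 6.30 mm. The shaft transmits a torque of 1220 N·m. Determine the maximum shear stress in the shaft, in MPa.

J = π(d_o⁴ − d_i⁴)/32 = π(0.0731⁴ − 0.0605⁴)/32 = 1.488×10^-6 m⁴.
τ_max = T·r/J = 1220 × 0.0365 / 1.488×10^-6 = 2.997×10^7 Pa.

30.0 MPa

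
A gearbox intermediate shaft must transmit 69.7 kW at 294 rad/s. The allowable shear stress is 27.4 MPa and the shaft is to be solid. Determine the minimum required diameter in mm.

35.3 mm

ω = 294 rad/s, so T = P/ω = 69.7×10³ / 294.0 = 237.1 N·m.
For a solid shaft τ_max = 16T/(πd³), so d = (16T/(π τ_allow))^(1/3) = (16·237.1/(π·2.74×10^7))^(1/3) = 0.03532 m.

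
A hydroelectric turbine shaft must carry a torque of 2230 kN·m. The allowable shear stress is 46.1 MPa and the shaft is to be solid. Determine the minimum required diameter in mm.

For a solid shaft τ_max = 16T/(πd³), so d = (16T/(π τ_allow))^(1/3) = (16·2.230e6/(π·4.61×10^7))^(1/3) = 0.6269 m.

627 mm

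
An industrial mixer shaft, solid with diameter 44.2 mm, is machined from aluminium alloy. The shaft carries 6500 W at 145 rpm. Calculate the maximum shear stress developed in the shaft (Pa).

ω = 2π·145/60 = 15.18 rad/s, so T = P/ω = 6500 / 15.18 = 428.1 N·m.
J = πd⁴/32 = π(0.0442)⁴/32 = 3.747×10^-7 m⁴.
τ_max = T·r/J = 428.1 × 0.0221 / 3.747×10^-7 = 2.525×10^7 Pa.

2.52e7 Pa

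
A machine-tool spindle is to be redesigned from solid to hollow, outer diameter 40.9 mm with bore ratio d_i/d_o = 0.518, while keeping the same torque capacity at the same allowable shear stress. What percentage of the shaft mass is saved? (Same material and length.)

23.1 %

Equal τ_max and T ⇒ the solid shaft needs d_s³ = d_o³(1−k⁴), so d_s = 40.9·(1−0.518⁴)^(1/3) = 39.89 mm.
Area ratio A_h/A_s = d_o²(1−k²)/d_s² = (1−k²)/(1−k⁴)^(2/3) = 0.7690.
Mass saving = 1 − 0.7690 = 23.1 %.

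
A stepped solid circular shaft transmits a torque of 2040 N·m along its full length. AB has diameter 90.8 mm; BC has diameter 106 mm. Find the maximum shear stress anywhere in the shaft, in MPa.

Under the same torque, τ_max = 16T/(πd³) is largest where d is smallest — segment AB (d = 90.8 mm).
τ_max = 16·2040/(π·(0.0908)³) = 1.388×10^7 Pa.

13.9 MPa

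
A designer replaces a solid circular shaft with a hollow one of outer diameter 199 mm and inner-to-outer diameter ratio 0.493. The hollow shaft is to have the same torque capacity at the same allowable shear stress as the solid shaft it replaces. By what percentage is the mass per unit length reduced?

Equal τ_max and T ⇒ the solid shaft needs d_s³ = d_o³(1−k⁴), so d_s = 199·(1−0.493⁴)^(1/3) = 195.0 mm.
Area ratio A_h/A_s = d_o²(1−k²)/d_s² = (1−k²)/(1−k⁴)^(2/3) = 0.7883.
Mass saving = 1 − 0.7883 = 21.2 %.

21.2 %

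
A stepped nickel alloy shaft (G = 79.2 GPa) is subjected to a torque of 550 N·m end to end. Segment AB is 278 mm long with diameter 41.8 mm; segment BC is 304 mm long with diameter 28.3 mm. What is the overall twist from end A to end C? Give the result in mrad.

J_AB = π(0.0418)⁴/32 = 3.00×10^-7 m⁴; J_BC = π(0.0283)⁴/32 = 6.30×10^-8 m⁴.
θ = (T/G)·Σ L_i/J_i = (550.0/79.2×10⁹)·(0.278/3.00×10^-7 + 0.304/6.30×10^-8) = 0.03997 rad.

40.0 mrad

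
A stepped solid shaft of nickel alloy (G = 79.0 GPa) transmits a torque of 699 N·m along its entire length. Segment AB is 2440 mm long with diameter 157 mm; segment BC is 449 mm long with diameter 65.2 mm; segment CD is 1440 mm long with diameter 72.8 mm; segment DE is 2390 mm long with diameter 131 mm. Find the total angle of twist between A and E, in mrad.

J_AB = π(0.157)⁴/32 = 5.96×10^-5 m⁴; J_BC = π(0.0652)⁴/32 = 1.77×10^-6 m⁴; J_CD = π(0.0728)⁴/32 = 2.76×10^-6 m⁴; J_DE = π(0.131)⁴/32 = 2.89×10^-5 m⁴.
θ = (T/G)·Σ L_i/J_i = (699.0/79.0×10⁹)·(2.44/5.96×10^-5 + 0.449/1.77×10^-6 + 1.44/2.76×10^-6 + 2.39/2.89×10^-5) = 7.953×10^-3 rad.

7.95 mrad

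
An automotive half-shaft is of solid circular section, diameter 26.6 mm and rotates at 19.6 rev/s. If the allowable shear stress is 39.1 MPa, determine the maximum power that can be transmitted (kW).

J = πd⁴/32 = π(0.0266)⁴/32 = 4.915×10^-8 m⁴.
T_max = τ_allow·J/r = 3.91×10^7 × 4.915×10^-8 / 0.0133 = 144.5 N·m.
ω = 2π·19.6 = 123.2 rad/s, so P_max = T_max·ω = 1.779×10^4 W.

17.8 kW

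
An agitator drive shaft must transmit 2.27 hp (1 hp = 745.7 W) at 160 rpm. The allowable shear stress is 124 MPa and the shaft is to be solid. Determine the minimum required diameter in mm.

ω = 2π·160/60 = 16.76 rad/s, so T = P/ω = 2.27×745.7 / 16.76 = 101.0 N·m.
For a solid shaft τ_max = 16T/(πd³), so d = (16T/(π τ_allow))^(1/3) = (16·101.0/(π·1.24×10^8))^(1/3) = 0.01607 m.

16.1 mm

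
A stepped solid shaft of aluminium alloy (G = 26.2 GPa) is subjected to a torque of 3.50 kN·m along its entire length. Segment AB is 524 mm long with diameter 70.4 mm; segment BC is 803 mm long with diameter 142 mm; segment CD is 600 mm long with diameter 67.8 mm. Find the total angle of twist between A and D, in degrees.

4.03°

J_AB = π(0.0704)⁴/32 = 2.41×10^-6 m⁴; J_BC = π(0.142)⁴/32 = 3.99×10^-5 m⁴; J_CD = π(0.0678)⁴/32 = 2.07×10^-6 m⁴.
θ = (T/G)·Σ L_i/J_i = (3500/26.2×10⁹)·(0.524/2.41×10^-6 + 0.803/3.99×10^-5 + 0.600/2.07×10^-6) = 0.07035 rad.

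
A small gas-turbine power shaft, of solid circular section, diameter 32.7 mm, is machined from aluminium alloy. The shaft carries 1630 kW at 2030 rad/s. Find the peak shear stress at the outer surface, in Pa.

ω = 2030 rad/s, so T = P/ω = 1630×10³ / 2030 = 803.0 N·m.
J = πd⁴/32 = π(0.0327)⁴/32 = 1.123×10^-7 m⁴.
τ_max = T·r/J = 803.0 × 0.0163 / 1.123×10^-7 = 1.170×10^8 Pa.

1.17e8 Pa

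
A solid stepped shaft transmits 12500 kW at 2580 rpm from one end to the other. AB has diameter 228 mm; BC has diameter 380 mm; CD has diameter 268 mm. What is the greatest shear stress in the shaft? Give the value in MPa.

ω = 2π·2580/60 = 270.2 rad/s, so T = P/ω = 12500×10³ / 270.2 = 46270 N·m.
Under the same torque, τ_max = 16T/(πd³) is largest where d is smallest — segment AB (d = 228 mm).
τ_max = 16·46270/(π·(0.228)³) = 1.988×10^7 Pa.

19.9 MPa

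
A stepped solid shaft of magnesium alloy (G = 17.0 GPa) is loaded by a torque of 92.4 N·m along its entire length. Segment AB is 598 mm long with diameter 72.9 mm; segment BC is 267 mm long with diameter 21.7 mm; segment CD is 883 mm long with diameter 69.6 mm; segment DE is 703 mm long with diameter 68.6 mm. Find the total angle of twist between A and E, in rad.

0.0717 rad

J_AB = π(0.0729)⁴/32 = 2.77×10^-6 m⁴; J_BC = π(0.0217)⁴/32 = 2.18×10^-8 m⁴; J_CD = π(0.0696)⁴/32 = 2.30×10^-6 m⁴; J_DE = π(0.0686)⁴/32 = 2.17×10^-6 m⁴.
θ = (T/G)·Σ L_i/J_i = (92.40/17.0×10⁹)·(0.598/2.77×10^-6 + 0.267/2.18×10^-8 + 0.883/2.30×10^-6 + 0.703/2.17×10^-6) = 0.07168 rad.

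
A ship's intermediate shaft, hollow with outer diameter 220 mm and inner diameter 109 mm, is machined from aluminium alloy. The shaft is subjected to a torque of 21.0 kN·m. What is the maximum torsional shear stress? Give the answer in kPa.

J = π(d_o⁴ − d_i⁴)/32 = π(0.220⁴ − 0.109⁴)/32 = 2.161×10^-4 m⁴.
τ_max = T·r/J = 21000 × 0.110 / 2.161×10^-4 = 1.069×10^7 Pa.

10700 kPa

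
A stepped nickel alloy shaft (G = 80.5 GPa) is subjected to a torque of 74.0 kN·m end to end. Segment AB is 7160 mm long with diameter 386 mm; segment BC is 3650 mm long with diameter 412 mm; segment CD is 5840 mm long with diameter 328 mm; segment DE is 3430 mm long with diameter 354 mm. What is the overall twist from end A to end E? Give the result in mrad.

11.0 mrad

J_AB = π(0.386)⁴/32 = 2.18×10^-3 m⁴; J_BC = π(0.412)⁴/32 = 2.83×10^-3 m⁴; J_CD = π(0.328)⁴/32 = 1.14×10^-3 m⁴; J_DE = π(0.354)⁴/32 = 1.54×10^-3 m⁴.
θ = (T/G)·Σ L_i/J_i = (74000/80.5×10⁹)·(7.16/2.18×10^-3 + 3.65/2.83×10^-3 + 5.84/1.14×10^-3 + 3.43/1.54×10^-3) = 0.01098 rad.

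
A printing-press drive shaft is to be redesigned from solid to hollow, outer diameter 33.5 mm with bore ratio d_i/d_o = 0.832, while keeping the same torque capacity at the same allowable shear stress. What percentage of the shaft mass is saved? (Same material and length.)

Equal τ_max and T ⇒ the solid shaft needs d_s³ = d_o³(1−k⁴), so d_s = 33.5·(1−0.832⁴)^(1/3) = 26.95 mm.
Area ratio A_h/A_s = d_o²(1−k²)/d_s² = (1−k²)/(1−k⁴)^(2/3) = 0.4755.
Mass saving = 1 − 0.4755 = 52.5 %.

52.5 %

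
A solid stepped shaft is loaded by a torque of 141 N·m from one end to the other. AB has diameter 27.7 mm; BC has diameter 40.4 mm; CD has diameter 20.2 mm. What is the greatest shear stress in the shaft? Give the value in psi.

Under the same torque, τ_max = 16T/(πd³) is largest where d is smallest — segment CD (d = 20.2 mm).
τ_max = 16·141.0/(π·(0.0202)³) = 8.712×10^7 Pa.

12600 psi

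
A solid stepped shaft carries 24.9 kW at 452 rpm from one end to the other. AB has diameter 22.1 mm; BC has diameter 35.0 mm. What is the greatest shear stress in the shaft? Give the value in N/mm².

248 N/mm²

ω = 2π·452/60 = 47.33 rad/s, so T = P/ω = 24.9×10³ / 47.33 = 526.1 N·m.
Under the same torque, τ_max = 16T/(πd³) is largest where d is smallest — segment AB (d = 22.1 mm).
τ_max = 16·526.1/(π·(0.0221)³) = 2.482×10^8 Pa.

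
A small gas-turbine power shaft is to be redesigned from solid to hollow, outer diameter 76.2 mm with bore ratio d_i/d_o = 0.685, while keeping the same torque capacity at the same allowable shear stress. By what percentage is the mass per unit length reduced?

Equal τ_max and T ⇒ the solid shaft needs d_s³ = d_o³(1−k⁴), so d_s = 76.2·(1−0.685⁴)^(1/3) = 70.14 mm.
Area ratio A_h/A_s = d_o²(1−k²)/d_s² = (1−k²)/(1−k⁴)^(2/3) = 0.6265.
Mass saving = 1 − 0.6265 = 37.4 %.

37.4 %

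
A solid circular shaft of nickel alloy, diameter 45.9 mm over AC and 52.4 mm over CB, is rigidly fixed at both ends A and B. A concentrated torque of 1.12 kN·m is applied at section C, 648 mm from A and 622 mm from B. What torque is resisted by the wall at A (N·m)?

404 N·m

Compatibility: T_A·a/J_AC = T_B·b/J_CB with T_A + T_B = T₀.
J_AC = 4.36×10^-7 m⁴, J_CB = 7.40×10^-7 m⁴, so T_A = T₀·(J_AC/a)/((J_AC/a)+(J_CB/b)) = 404.4 N·m, T_B = 715.6 N·m.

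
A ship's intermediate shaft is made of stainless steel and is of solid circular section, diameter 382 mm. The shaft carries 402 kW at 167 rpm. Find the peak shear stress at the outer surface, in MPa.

ω = 2π·167/60 = 17.49 rad/s, so T = P/ω = 402×10³ / 17.49 = 22990 N·m.
J = πd⁴/32 = π(0.382)⁴/32 = 2.091×10^-3 m⁴.
τ_max = T·r/J = 22990 × 0.191 / 2.091×10^-3 = 2.100×10^6 Pa.

2.10 MPa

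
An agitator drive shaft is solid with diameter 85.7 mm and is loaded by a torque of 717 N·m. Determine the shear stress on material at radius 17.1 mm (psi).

336 psi

J = πd⁴/32 = π(0.0857)⁴/32 = 5.296×10^-6 m⁴.
Shear stress varies linearly with radius: τ = T·r/J = 717.0 × 0.0171 / 5.296×10^-6 = 2.315×10^6 Pa.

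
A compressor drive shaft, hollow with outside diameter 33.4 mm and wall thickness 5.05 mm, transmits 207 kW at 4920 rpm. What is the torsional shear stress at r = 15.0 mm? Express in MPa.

64.6 MPa

ω = 2π·4920/60 = 515.2 rad/s, so T = P/ω = 207×10³ / 515.2 = 401.8 N·m.
J = π(d_o⁴ − d_i⁴)/32 = π(0.0334⁴ − 0.0233⁴)/32 = 9.324×10^-8 m⁴.
Shear stress varies linearly with radius: τ = T·r/J = 401.8 × 0.0150 / 9.324×10^-8 = 6.463×10^7 Pa.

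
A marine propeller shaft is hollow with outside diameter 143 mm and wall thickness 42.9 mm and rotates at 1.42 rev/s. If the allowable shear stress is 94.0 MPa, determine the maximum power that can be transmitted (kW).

J = π(d_o⁴ − d_i⁴)/32 = π(0.143⁴ − 0.0572⁴)/32 = 4.000×10^-5 m⁴.
T_max = τ_allow·J/r = 9.40×10^7 × 4.000×10^-5 / 0.0715 = 52590 N·m.
ω = 2π·1.42 = 8.922 rad/s, so P_max = T_max·ω = 4.692×10^5 W.

469 kW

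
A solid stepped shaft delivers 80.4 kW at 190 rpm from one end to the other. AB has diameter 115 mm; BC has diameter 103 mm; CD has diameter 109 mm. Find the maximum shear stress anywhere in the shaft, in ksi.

2.73 ksi

ω = 2π·190/60 = 19.90 rad/s, so T = P/ω = 80.4×10³ / 19.90 = 4041 N·m.
Under the same torque, τ_max = 16T/(πd³) is largest where d is smallest — segment BC (d = 103 mm).
τ_max = 16·4041/(π·(0.103)³) = 1.883×10^7 Pa.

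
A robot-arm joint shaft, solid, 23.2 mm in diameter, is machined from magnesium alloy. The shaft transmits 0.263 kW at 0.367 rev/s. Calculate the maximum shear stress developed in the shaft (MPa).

ω = 2π·0.367 = 2.306 rad/s, so T = P/ω = 0.263×10³ / 2.306 = 114.1 N·m.
J = πd⁴/32 = π(0.0232)⁴/32 = 2.844×10^-8 m⁴.
τ_max = T·r/J = 114.1 × 0.0116 / 2.844×10^-8 = 4.652×10^7 Pa.

46.5 MPa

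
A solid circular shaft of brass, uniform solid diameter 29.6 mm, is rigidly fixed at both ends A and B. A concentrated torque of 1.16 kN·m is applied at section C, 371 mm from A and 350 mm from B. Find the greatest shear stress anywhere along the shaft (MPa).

117 MPa

With uniform GJ and both ends fixed, compatibility θ_AC = θ_CB gives T_A·a = T_B·b, together with T_A + T_B = T₀.
T_A = T₀·b/(a+b) = 1160·350/721.0 = 563.1 N·m; T_B = 596.9 N·m.
τ in each portion: τ_AC = 1.11×10^8 Pa, τ_CB = 1.17×10^8 Pa; maximum is in CB.
τ_max = T_CB·r/J = 596.9·0.0148/7.54×10^-8 = 1.172×10^8 Pa.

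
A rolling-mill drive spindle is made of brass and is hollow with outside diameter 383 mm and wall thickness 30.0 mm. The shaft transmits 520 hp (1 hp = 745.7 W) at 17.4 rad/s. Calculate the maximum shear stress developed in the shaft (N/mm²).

4.09 N/mm²

ω = 17.4 rad/s, so T = P/ω = 520×745.7 / 17.40 = 22290 N·m.
J = π(d_o⁴ − d_i⁴)/32 = π(0.383⁴ − 0.323⁴)/32 = 1.044×10^-3 m⁴.
τ_max = T·r/J = 22290 × 0.192 / 1.044×10^-3 = 4.088×10^6 Pa.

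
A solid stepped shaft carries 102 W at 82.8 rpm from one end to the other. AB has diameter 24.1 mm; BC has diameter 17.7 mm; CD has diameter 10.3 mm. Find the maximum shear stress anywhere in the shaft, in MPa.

54.8 MPa

ω = 2π·82.8/60 = 8.671 rad/s, so T = P/ω = 102 / 8.671 = 11.76 N·m.
Under the same torque, τ_max = 16T/(πd³) is largest where d is smallest — segment CD (d = 10.3 mm).
τ_max = 16·11.76/(π·(0.0103)³) = 5.483×10^7 Pa.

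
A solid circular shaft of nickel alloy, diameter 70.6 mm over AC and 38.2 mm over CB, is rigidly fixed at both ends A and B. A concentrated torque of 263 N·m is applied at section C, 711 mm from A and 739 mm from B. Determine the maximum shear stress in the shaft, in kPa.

Compatibility: T_A·a/J_AC = T_B·b/J_CB with T_A + T_B = T₀.
J_AC = 2.44×10^-6 m⁴, J_CB = 2.09×10^-7 m⁴, so T_A = T₀·(J_AC/a)/((J_AC/a)+(J_CB/b)) = 243.0 N·m, T_B = 20.04 N·m.
τ in each portion: τ_AC = 3.52×10^6 Pa, τ_CB = 1.83×10^6 Pa; maximum is in AC.
τ_max = T_AC·r/J = 243.0·0.0353/2.44×10^-6 = 3.516×10^6 Pa.

3520 kPa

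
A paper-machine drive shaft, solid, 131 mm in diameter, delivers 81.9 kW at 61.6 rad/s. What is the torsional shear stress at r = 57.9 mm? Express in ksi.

0.386 ksi

ω = 61.6 rad/s, so T = P/ω = 81.9×10³ / 61.60 = 1330 N·m.
J = πd⁴/32 = π(0.131)⁴/32 = 2.891×10^-5 m⁴.
Shear stress varies linearly with radius: τ = T·r/J = 1330 × 0.0579 / 2.891×10^-5 = 2.663×10^6 Pa.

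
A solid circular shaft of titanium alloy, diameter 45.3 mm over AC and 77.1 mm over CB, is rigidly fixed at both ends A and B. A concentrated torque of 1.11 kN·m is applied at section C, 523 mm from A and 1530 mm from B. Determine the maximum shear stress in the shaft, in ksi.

2.28 ksi

Compatibility: T_A·a/J_AC = T_B·b/J_CB with T_A + T_B = T₀.
J_AC = 4.13×10^-7 m⁴, J_CB = 3.47×10^-6 m⁴, so T_A = T₀·(J_AC/a)/((J_AC/a)+(J_CB/b)) = 286.9 N·m, T_B = 823.1 N·m.
τ in each portion: τ_AC = 1.57×10^7 Pa, τ_CB = 9.15×10^6 Pa; maximum is in AC.
τ_max = T_AC·r/J = 286.9·0.0226/4.13×10^-7 = 1.572×10^7 Pa.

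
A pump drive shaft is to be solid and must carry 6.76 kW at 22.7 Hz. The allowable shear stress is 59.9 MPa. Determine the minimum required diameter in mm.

15.9 mm

ω = 2π·22.7 = 142.6 rad/s, so T = P/ω = 6.76×10³ / 142.6 = 47.40 N·m.
For a solid shaft τ_max = 16T/(πd³), so d = (16T/(π τ_allow))^(1/3) = (16·47.40/(π·5.99×10^7))^(1/3) = 0.01591 m.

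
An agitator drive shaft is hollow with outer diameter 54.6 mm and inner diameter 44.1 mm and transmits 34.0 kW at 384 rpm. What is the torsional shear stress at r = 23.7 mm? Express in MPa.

ω = 2π·384/60 = 40.21 rad/s, so T = P/ω = 34.0×10³ / 40.21 = 845.5 N·m.
J = π(d_o⁴ − d_i⁴)/32 = π(0.0546⁴ − 0.0441⁴)/32 = 5.012×10^-7 m⁴.
Shear stress varies linearly with radius: τ = T·r/J = 845.5 × 0.0237 / 5.012×10^-7 = 3.998×10^7 Pa.

40.0 MPa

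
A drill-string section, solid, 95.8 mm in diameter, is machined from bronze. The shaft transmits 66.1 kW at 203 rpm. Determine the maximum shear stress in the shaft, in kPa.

18000 kPa

ω = 2π·203/60 = 21.26 rad/s, so T = P/ω = 66.1×10³ / 21.26 = 3109 N·m.
J = πd⁴/32 = π(0.0958)⁴/32 = 8.269×10^-6 m⁴.
τ_max = T·r/J = 3109 × 0.0479 / 8.269×10^-6 = 1.801×10^7 Pa.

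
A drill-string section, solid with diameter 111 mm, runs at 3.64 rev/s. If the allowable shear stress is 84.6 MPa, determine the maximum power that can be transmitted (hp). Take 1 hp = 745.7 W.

J = πd⁴/32 = π(0.111)⁴/32 = 1.490×10^-5 m⁴.
T_max = τ_allow·J/r = 8.46×10^7 × 1.490×10^-5 / 0.0555 = 22720 N·m.
ω = 2π·3.64 = 22.87 rad/s, so P_max = T_max·ω = 5.196×10^5 W.

697 hp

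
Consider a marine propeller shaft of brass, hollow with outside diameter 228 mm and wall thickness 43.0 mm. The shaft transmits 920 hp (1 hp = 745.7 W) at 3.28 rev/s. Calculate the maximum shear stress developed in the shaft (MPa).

16.8 MPa

ω = 2π·3.28 = 20.61 rad/s, so T = P/ω = 920×745.7 / 20.61 = 33290 N·m.
J = π(d_o⁴ − d_i⁴)/32 = π(0.228⁴ − 0.142⁴)/32 = 2.254×10^-4 m⁴.
τ_max = T·r/J = 33290 × 0.114 / 2.254×10^-4 = 1.684×10^7 Pa.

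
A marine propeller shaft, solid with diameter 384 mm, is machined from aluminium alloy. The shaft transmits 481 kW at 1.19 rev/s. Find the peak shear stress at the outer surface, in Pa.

5.79e6 Pa

ω = 2π·1.19 = 7.477 rad/s, so T = P/ω = 481×10³ / 7.477 = 64330 N·m.
J = πd⁴/32 = π(0.384)⁴/32 = 2.135×10^-3 m⁴.
τ_max = T·r/J = 64330 × 0.192 / 2.135×10^-3 = 5.786×10^6 Pa.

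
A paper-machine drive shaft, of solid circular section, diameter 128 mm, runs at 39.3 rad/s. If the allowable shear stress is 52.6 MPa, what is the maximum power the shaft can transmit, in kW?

J = πd⁴/32 = π(0.128)⁴/32 = 2.635×10^-5 m⁴.
T_max = τ_allow·J/r = 5.26×10^7 × 2.635×10^-5 / 0.0640 = 21660 N·m.
ω = 39.3 rad/s, so P_max = T_max·ω = 8.512×10^5 W.

851 kW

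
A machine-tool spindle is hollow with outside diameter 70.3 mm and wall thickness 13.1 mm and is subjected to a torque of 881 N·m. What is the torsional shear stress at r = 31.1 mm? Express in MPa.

13.5 MPa

J = π(d_o⁴ − d_i⁴)/32 = π(0.0703⁴ − 0.0441⁴)/32 = 2.027×10^-6 m⁴.
Shear stress varies linearly with radius: τ = T·r/J = 881.0 × 0.0311 / 2.027×10^-6 = 1.352×10^7 Pa.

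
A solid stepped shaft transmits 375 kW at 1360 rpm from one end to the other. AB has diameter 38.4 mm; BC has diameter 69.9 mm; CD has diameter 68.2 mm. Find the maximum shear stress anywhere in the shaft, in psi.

34300 psi

ω = 2π·1360/60 = 142.4 rad/s, so T = P/ω = 375×10³ / 142.4 = 2633 N·m.
Under the same torque, τ_max = 16T/(πd³) is largest where d is smallest — segment AB (d = 38.4 mm).
τ_max = 16·2633/(π·(0.0384)³) = 2.368×10^8 Pa.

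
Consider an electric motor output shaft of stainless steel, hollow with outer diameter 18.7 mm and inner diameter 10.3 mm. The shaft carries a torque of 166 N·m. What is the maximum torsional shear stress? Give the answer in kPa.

J = π(d_o⁴ − d_i⁴)/32 = π(0.0187⁴ − 0.0103⁴)/32 = 1.090×10^-8 m⁴.
τ_max = T·r/J = 166.0 × 0.00935 / 1.090×10^-8 = 1.424×10^8 Pa.

142000 kPa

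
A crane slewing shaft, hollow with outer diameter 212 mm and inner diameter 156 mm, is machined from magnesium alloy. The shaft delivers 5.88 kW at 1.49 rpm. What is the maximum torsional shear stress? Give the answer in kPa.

28500 kPa

ω = 2π·1.49/60 = 0.1560 rad/s, so T = P/ω = 5.88×10³ / 0.1560 = 37680 N·m.
J = π(d_o⁴ − d_i⁴)/32 = π(0.212⁴ − 0.156⁴)/32 = 1.402×10^-4 m⁴.
τ_max = T·r/J = 37680 × 0.106 / 1.402×10^-4 = 2.850×10^7 Pa.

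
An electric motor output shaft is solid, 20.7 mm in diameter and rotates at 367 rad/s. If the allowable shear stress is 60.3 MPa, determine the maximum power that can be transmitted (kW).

J = πd⁴/32 = π(0.0207)⁴/32 = 1.803×10^-8 m⁴.
T_max = τ_allow·J/r = 6.03×10^7 × 1.803×10^-8 / 0.0103 = 105.0 N·m.
ω = 367 rad/s, so P_max = T_max·ω = 3.854×10^4 W.

38.5 kW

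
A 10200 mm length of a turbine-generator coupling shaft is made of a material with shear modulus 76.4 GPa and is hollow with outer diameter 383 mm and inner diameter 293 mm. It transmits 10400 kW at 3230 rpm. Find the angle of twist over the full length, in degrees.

0.169°

ω = 2π·3230/60 = 338.2 rad/s, so T = P/ω = 10400×10³ / 338.2 = 30750 N·m.
J = π(d_o⁴ − d_i⁴)/32 = π(0.383⁴ − 0.293⁴)/32 = 1.389×10^-3 m⁴.
θ = T·L/(G·J) = 30750 × 10.2 / (76.4×10⁹ × 1.389×10^-3) = 2.955×10^-3 rad.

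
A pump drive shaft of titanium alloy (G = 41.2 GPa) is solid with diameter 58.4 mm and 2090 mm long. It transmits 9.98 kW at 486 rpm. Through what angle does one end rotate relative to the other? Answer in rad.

0.00871 rad

ω = 2π·486/60 = 50.89 rad/s, so T = P/ω = 9.98×10³ / 50.89 = 196.1 N·m.
J = πd⁴/32 = π(0.0584)⁴/32 = 1.142×10^-6 m⁴.
θ = T·L/(G·J) = 196.1 × 2.09 / (41.2×10⁹ × 1.142×10^-6) = 8.711×10^-3 rad.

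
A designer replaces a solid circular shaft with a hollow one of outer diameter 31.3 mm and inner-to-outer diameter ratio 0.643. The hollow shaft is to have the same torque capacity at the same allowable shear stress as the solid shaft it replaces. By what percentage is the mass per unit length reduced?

Equal τ_max and T ⇒ the solid shaft needs d_s³ = d_o³(1−k⁴), so d_s = 31.3·(1−0.643⁴)^(1/3) = 29.40 mm.
Area ratio A_h/A_s = d_o²(1−k²)/d_s² = (1−k²)/(1−k⁴)^(2/3) = 0.6646.
Mass saving = 1 − 0.6646 = 33.5 %.

33.5 %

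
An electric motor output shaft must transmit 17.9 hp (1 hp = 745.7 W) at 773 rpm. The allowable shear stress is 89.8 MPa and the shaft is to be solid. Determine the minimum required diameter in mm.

ω = 2π·773/60 = 80.95 rad/s, so T = P/ω = 17.9×745.7 / 80.95 = 164.9 N·m.
For a solid shaft τ_max = 16T/(πd³), so d = (16T/(π τ_allow))^(1/3) = (16·164.9/(π·8.98×10^7))^(1/3) = 0.02107 m.

21.1 mm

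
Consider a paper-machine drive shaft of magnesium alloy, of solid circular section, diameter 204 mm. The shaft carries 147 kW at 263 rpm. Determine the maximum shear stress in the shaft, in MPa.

ω = 2π·263/60 = 27.54 rad/s, so T = P/ω = 147×10³ / 27.54 = 5337 N·m.
J = πd⁴/32 = π(0.204)⁴/32 = 1.700×10^-4 m⁴.
τ_max = T·r/J = 5337 × 0.102 / 1.700×10^-4 = 3.202×10^6 Pa.

3.20 MPa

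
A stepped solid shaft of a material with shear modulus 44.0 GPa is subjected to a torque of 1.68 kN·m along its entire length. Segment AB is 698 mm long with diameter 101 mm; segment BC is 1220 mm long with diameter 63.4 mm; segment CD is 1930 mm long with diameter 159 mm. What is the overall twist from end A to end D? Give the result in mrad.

J_AB = π(0.101)⁴/32 = 1.02×10^-5 m⁴; J_BC = π(0.0634)⁴/32 = 1.59×10^-6 m⁴; J_CD = π(0.159)⁴/32 = 6.27×10^-5 m⁴.
θ = (T/G)·Σ L_i/J_i = (1680/44.0×10⁹)·(0.698/1.02×10^-5 + 1.22/1.59×10^-6 + 1.93/6.27×10^-5) = 0.03315 rad.

33.2 mrad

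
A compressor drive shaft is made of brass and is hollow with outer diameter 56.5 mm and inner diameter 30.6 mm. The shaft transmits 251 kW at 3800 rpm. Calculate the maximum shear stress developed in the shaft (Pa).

ω = 2π·3800/60 = 397.9 rad/s, so T = P/ω = 251×10³ / 397.9 = 630.8 N·m.
J = π(d_o⁴ − d_i⁴)/32 = π(0.0565⁴ − 0.0306⁴)/32 = 9.144×10^-7 m⁴.
τ_max = T·r/J = 630.8 × 0.0283 / 9.144×10^-7 = 1.949×10^7 Pa.

1.95e7 Pa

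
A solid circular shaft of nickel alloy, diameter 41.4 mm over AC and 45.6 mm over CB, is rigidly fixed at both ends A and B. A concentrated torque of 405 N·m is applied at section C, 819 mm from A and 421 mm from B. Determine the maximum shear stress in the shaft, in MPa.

Compatibility: T_A·a/J_AC = T_B·b/J_CB with T_A + T_B = T₀.
J_AC = 2.88×10^-7 m⁴, J_CB = 4.24×10^-7 m⁴, so T_A = T₀·(J_AC/a)/((J_AC/a)+(J_CB/b)) = 104.8 N·m, T_B = 300.2 N·m.
τ in each portion: τ_AC = 7.52×10^6 Pa, τ_CB = 1.61×10^7 Pa; maximum is in CB.
τ_max = T_CB·r/J = 300.2·0.0228/4.24×10^-7 = 1.612×10^7 Pa.

16.1 MPa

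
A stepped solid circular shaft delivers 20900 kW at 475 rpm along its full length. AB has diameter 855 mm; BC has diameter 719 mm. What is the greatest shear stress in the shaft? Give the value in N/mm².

ω = 2π·475/60 = 49.74 rad/s, so T = P/ω = 20900×10³ / 49.74 = 420200 N·m.
Under the same torque, τ_max = 16T/(πd³) is largest where d is smallest — segment BC (d = 719 mm).
τ_max = 16·420200/(π·(0.719)³) = 5.757×10^6 Pa.

5.76 N/mm²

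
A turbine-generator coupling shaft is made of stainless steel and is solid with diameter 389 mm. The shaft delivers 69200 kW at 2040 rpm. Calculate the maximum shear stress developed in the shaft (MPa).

28.0 MPa

ω = 2π·2040/60 = 213.6 rad/s, so T = P/ω = 69200×10³ / 213.6 = 323900 N·m.
J = πd⁴/32 = π(0.389)⁴/32 = 2.248×10^-3 m⁴.
τ_max = T·r/J = 323900 × 0.195 / 2.248×10^-3 = 2.803×10^7 Pa.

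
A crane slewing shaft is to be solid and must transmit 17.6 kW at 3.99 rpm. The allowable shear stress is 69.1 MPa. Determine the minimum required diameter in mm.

146 mm

ω = 2π·3.99/60 = 0.4178 rad/s, so T = P/ω = 17.6×10³ / 0.4178 = 42120 N·m.
For a solid shaft τ_max = 16T/(πd³), so d = (16T/(π τ_allow))^(1/3) = (16·42120/(π·6.91×10^7))^(1/3) = 0.1459 m.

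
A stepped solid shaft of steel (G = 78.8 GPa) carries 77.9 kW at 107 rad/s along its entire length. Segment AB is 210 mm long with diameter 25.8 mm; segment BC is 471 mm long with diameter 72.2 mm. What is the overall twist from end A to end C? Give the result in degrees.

ω = 107 rad/s, so T = P/ω = 77.9×10³ / 107.0 = 728.0 N·m.
J_AB = π(0.0258)⁴/32 = 4.35×10^-8 m⁴; J_BC = π(0.0722)⁴/32 = 2.67×10^-6 m⁴.
θ = (T/G)·Σ L_i/J_i = (728.0/78.8×10⁹)·(0.210/4.35×10^-8 + 0.471/2.67×10^-6) = 0.04623 rad.

2.65°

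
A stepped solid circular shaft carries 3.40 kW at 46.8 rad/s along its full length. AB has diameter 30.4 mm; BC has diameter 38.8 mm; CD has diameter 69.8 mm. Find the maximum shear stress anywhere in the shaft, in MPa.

13.2 MPa

ω = 46.8 rad/s, so T = P/ω = 3.40×10³ / 46.80 = 72.65 N·m.
Under the same torque, τ_max = 16T/(πd³) is largest where d is smallest — segment AB (d = 30.4 mm).
τ_max = 16·72.65/(π·(0.0304)³) = 1.317×10^7 Pa.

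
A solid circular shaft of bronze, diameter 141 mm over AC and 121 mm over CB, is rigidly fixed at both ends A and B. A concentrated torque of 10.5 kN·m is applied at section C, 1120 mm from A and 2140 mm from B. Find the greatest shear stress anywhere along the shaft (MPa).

Compatibility: T_A·a/J_AC = T_B·b/J_CB with T_A + T_B = T₀.
J_AC = 3.88×10^-5 m⁴, J_CB = 2.10×10^-5 m⁴, so T_A = T₀·(J_AC/a)/((J_AC/a)+(J_CB/b)) = 8179 N·m, T_B = 2321 N·m.
τ in each portion: τ_AC = 1.49×10^7 Pa, τ_CB = 6.67×10^6 Pa; maximum is in AC.
τ_max = T_AC·r/J = 8179·0.0705/3.88×10^-5 = 1.486×10^7 Pa.

14.9 MPa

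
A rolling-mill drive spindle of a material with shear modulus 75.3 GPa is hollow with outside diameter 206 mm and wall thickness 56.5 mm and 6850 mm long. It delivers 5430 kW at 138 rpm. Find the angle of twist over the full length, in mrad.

202 mrad

ω = 2π·138/60 = 14.45 rad/s, so T = P/ω = 5430×10³ / 14.45 = 375700 N·m.
J = π(d_o⁴ − d_i⁴)/32 = π(0.206⁴ − 0.0930⁴)/32 = 1.695×10^-4 m⁴.
θ = T·L/(G·J) = 375700 × 6.85 / (75.3×10⁹ × 1.695×10^-4) = 0.2017 rad.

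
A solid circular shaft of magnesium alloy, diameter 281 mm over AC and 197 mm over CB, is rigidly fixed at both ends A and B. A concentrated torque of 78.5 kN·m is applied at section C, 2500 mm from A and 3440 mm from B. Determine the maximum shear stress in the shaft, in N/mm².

15.3 N/mm²

Compatibility: T_A·a/J_AC = T_B·b/J_CB with T_A + T_B = T₀.
J_AC = 6.12×10^-4 m⁴, J_CB = 1.48×10^-4 m⁴, so T_A = T₀·(J_AC/a)/((J_AC/a)+(J_CB/b)) = 66780 N·m, T_B = 11720 N·m.
τ in each portion: τ_AC = 1.53×10^7 Pa, τ_CB = 7.81×10^6 Pa; maximum is in AC.
τ_max = T_AC·r/J = 66780·0.141/6.12×10^-4 = 1.533×10^7 Pa.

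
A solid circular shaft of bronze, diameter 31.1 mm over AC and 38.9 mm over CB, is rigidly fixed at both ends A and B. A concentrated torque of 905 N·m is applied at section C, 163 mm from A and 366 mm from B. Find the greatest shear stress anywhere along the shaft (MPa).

73.3 MPa

Compatibility: T_A·a/J_AC = T_B·b/J_CB with T_A + T_B = T₀.
J_AC = 9.18×10^-8 m⁴, J_CB = 2.25×10^-7 m⁴, so T_A = T₀·(J_AC/a)/((J_AC/a)+(J_CB/b)) = 433.0 N·m, T_B = 472.0 N·m.
τ in each portion: τ_AC = 7.33×10^7 Pa, τ_CB = 4.08×10^7 Pa; maximum is in AC.
τ_max = T_AC·r/J = 433.0·0.0156/9.18×10^-8 = 7.331×10^7 Pa.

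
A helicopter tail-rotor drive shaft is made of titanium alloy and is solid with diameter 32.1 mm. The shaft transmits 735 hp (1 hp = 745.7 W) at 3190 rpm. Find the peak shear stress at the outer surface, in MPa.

ω = 2π·3190/60 = 334.1 rad/s, so T = P/ω = 735×745.7 / 334.1 = 1641 N·m.
J = πd⁴/32 = π(0.0321)⁴/32 = 1.042×10^-7 m⁴.
τ_max = T·r/J = 1641 × 0.0161 / 1.042×10^-7 = 2.526×10^8 Pa.

253 MPa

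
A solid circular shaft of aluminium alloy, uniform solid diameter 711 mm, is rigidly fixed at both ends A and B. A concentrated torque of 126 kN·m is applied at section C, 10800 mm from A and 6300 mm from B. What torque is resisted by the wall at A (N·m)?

With uniform GJ and both ends fixed, compatibility θ_AC = θ_CB gives T_A·a = T_B·b, together with T_A + T_B = T₀.
T_A = T₀·b/(a+b) = 126000·6300/17100 = 46420 N·m; T_B = 79580 N·m.

46400 N·m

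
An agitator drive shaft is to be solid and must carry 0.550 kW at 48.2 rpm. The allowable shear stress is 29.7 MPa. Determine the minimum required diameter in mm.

ω = 2π·48.2/60 = 5.047 rad/s, so T = P/ω = 0.550×10³ / 5.047 = 109.0 N·m.
For a solid shaft τ_max = 16T/(πd³), so d = (16T/(π τ_allow))^(1/3) = (16·109.0/(π·2.97×10^7))^(1/3) = 0.02654 m.

26.5 mm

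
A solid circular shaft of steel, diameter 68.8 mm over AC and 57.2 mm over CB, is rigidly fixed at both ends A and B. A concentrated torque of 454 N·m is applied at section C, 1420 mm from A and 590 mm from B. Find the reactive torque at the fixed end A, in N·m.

Compatibility: T_A·a/J_AC = T_B·b/J_CB with T_A + T_B = T₀.
J_AC = 2.20×10^-6 m⁴, J_CB = 1.05×10^-6 m⁴, so T_A = T₀·(J_AC/a)/((J_AC/a)+(J_CB/b)) = 211.2 N·m, T_B = 242.8 N·m.

211 N·m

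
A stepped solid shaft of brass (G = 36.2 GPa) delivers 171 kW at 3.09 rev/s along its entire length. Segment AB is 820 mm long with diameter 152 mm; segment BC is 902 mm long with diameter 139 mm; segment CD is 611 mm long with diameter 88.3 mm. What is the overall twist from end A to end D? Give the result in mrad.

34.7 mrad

ω = 2π·3.09 = 19.42 rad/s, so T = P/ω = 171×10³ / 19.42 = 8808 N·m.
J_AB = π(0.152)⁴/32 = 5.24×10^-5 m⁴; J_BC = π(0.139)⁴/32 = 3.66×10^-5 m⁴; J_CD = π(0.0883)⁴/32 = 5.97×10^-6 m⁴.
θ = (T/G)·Σ L_i/J_i = (8808/36.2×10⁹)·(0.820/5.24×10^-5 + 0.902/3.66×10^-5 + 0.611/5.97×10^-6) = 0.03470 rad.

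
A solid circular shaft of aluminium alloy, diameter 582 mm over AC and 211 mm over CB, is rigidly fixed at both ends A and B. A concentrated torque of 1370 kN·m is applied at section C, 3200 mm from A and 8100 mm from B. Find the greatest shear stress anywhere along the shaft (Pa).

3.52e7 Pa

Compatibility: T_A·a/J_AC = T_B·b/J_CB with T_A + T_B = T₀.
J_AC = 0.0113 m⁴, J_CB = 1.95×10^-4 m⁴, so T_A = T₀·(J_AC/a)/((J_AC/a)+(J_CB/b)) = 1.361e6 N·m, T_B = 9287 N·m.
τ in each portion: τ_AC = 3.52×10^7 Pa, τ_CB = 5.03×10^6 Pa; maximum is in AC.
τ_max = T_AC·r/J = 1.361e6·0.291/0.0113 = 3.515×10^7 Pa.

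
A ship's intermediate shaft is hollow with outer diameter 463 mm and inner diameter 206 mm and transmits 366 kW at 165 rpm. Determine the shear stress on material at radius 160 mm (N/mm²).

0.782 N/mm²

ω = 2π·165/60 = 17.28 rad/s, so T = P/ω = 366×10³ / 17.28 = 21180 N·m.
J = π(d_o⁴ − d_i⁴)/32 = π(0.463⁴ − 0.206⁴)/32 = 4.335×10^-3 m⁴.
Shear stress varies linearly with radius: τ = T·r/J = 21180 × 0.160 / 4.335×10^-3 = 7.819×10^5 Pa.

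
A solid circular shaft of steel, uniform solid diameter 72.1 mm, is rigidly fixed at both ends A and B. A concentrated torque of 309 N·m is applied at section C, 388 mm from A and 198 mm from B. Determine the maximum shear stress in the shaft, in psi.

With uniform GJ and both ends fixed, compatibility θ_AC = θ_CB gives T_A·a = T_B·b, together with T_A + T_B = T₀.
T_A = T₀·b/(a+b) = 309.0·198/586.0 = 104.4 N·m; T_B = 204.6 N·m.
τ in each portion: τ_AC = 1.42×10^6 Pa, τ_CB = 2.78×10^6 Pa; maximum is in CB.
τ_max = T_CB·r/J = 204.6·0.0360/2.65×10^-6 = 2.780×10^6 Pa.

403 psi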